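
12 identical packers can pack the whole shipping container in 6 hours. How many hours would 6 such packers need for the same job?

Total work is 12·6 = 72 packer-hours.
With 6 packers: 72/6 = 12 hours.

12 hours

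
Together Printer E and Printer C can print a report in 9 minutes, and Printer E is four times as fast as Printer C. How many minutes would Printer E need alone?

45/4 minutes

Let Printer C's rate be r; then Printer E's rate is 4r, so together (4 + 1)r = 5r = 1/9.
Thus r = 1/45 per minute.
Printer C alone: 45 minutes; Printer E alone: 45/4 minutes.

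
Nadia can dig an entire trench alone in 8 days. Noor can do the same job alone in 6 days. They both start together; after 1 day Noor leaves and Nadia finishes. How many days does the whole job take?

In the first 1 day the combined rate is 7/24, so 7/24 of the job is done, leaving 17/24.
After Noor leaves the rate is 1/8 per day; the remaining 17/24 takes 17/3 days.
Total = 1 + 17/3 = 20/3 days.

20/3 days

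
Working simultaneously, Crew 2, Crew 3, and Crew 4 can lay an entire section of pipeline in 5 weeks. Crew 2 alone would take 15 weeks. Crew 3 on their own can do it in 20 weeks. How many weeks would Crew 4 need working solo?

Combined rate is 1/5 per week.
Known contribution: 1/15 + 1/20 = (4 + 3)/60 = 7/60 per week.
So Crew 4's rate is 1/5 − 7/60 = 1/12, meaning 12 weeks alone.

12 weeks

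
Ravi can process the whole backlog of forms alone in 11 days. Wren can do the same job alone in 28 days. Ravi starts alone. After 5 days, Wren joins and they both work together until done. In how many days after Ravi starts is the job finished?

121/13 days

In the first 5 days Ravi alone does 5/11 of the job, leaving 6/11.
Once everyone is working, combined rate: 1/11 + 1/28 = (28 + 11)/308 = 39/308 per day.
Remaining 6/11 at 39/308 per day takes 56/13 days.
Total from the start = 5 + 56/13 = 121/13 days.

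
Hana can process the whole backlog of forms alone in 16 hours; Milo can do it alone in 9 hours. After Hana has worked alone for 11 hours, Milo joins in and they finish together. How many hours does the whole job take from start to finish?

64/5 hours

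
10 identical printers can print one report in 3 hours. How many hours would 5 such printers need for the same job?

6 hours

Total work is 10·3 = 30 printer-hours.
With 5 printers: 30/5 = 6 hours.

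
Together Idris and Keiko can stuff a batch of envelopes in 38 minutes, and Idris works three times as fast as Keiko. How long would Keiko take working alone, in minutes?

Let Keiko's rate be r; then Idris's rate is 3r, so together (3 + 1)r = 4r = 1/38.
Thus r = 1/152 per minute.
Keiko alone: 152 minutes; Idris alone: 152/3 minutes.

152 minutes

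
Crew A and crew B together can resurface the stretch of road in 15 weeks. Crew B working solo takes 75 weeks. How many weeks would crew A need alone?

75/4 weeks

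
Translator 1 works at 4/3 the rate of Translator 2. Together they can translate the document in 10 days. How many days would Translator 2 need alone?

70/3 days

Let Translator 2's rate be r; then Translator 1's rate is (4/3)r, so together (4/3 + 1)r = (7/3)r = 1/10.
Thus r = 3/70 per day.
Translator 2 alone: 70/3 days; Translator 1 alone: 35/2 days.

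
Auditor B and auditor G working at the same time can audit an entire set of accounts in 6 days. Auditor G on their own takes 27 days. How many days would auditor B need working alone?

Combined rate is 1/6 per day.
Known contribution: 1/27 per day.
So auditor B's rate is 1/6 − 1/27 = 7/54, meaning 54/7 days alone.

54/7 days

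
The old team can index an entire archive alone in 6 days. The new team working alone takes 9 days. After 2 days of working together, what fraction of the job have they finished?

5/9

Combined rate: 1/6 + 1/9 = (3 + 2)/18 = 5/18 per day.
In 2 days they complete 2·5/18 = 5/9 of the job.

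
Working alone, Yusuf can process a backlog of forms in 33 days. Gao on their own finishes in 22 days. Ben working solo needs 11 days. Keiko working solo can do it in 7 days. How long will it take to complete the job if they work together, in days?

42/13 days

Combined rate: 1/33 + 1/22 + 1/11 + 1/7 = (14 + 21 + 42 + 66)/462 = 143/462 = 13/42 per day.
Time = 1 ÷ (13/42) = 42/13 days.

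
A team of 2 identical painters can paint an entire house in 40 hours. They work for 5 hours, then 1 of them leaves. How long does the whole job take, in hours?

75 hours

One painter does 1/80 of the job per hour.
After 5 hours with 2 painters, 1/8 is done (7/8 left).
With 1 painter the rate is 1/80, so the rest takes 7/8 ÷ 1/80 = 70 hours.
Total = 5 + 70 = 75 hours.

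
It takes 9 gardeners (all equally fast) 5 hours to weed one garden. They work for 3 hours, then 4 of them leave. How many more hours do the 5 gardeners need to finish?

18/5 hours

One gardener does 1/45 of the job per hour.
After 3 hours with 9 gardeners, 3/5 is done (2/5 left).
With 5 gardeners the rate is 5/45 = 1/9, so the rest takes 2/5 ÷ 1/9 = 18/5 hours.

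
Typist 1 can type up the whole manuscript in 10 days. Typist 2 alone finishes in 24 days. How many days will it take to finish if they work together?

Combined rate: 1/10 + 1/24 = (12 + 5)/120 = 17/120 per day.
Time = 1 ÷ (17/120) = 120/17 days.

120/17 days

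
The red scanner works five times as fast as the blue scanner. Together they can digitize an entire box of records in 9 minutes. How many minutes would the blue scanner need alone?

54 minutes

Let the blue scanner's rate be r; then the red scanner's rate is 5r, so together (5 + 1)r = 6r = 1/9.
Thus r = 1/54 per minute.
The blue scanner alone: 54 minutes; the red scanner alone: 54/5 minutes.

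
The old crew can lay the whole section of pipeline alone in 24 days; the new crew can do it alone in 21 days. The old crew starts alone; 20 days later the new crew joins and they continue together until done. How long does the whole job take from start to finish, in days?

328/15 days

In 20 days the old crew does 20/24 = 5/6 of the job, leaving 1/6.
The old crew and the new crew together work at 5/56 per day, so finishing takes 1/6 ÷ 5/56 = 28/15 days.
Total time = 20 + 28/15 = 328/15 days.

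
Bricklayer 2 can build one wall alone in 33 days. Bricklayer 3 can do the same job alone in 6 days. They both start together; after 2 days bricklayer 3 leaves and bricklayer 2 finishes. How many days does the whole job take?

In the first 2 days the combined rate is 13/66, so 13/33 of the job is done, leaving 20/33.
After bricklayer 3 leaves the rate is 1/33 per day; the remaining 20/33 takes 20 days.
Total = 2 + 20 = 22 days.

22 days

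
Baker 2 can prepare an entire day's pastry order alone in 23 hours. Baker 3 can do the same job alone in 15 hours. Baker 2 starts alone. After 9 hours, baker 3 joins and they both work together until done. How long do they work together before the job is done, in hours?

105/19 hours

In the first 9 hours baker 2 alone does 9/23 of the job, leaving 14/23.
Once everyone is working, combined rate: 1/23 + 1/15 = (15 + 23)/345 = 38/345 per hour.
Remaining 14/23 at 38/345 per hour takes 105/19 hours.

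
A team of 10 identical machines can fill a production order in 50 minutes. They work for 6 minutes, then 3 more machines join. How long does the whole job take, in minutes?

518/13 minutes

One machine does 1/500 of the job per minute.
After 6 minutes with 10 machines, 3/25 is done (22/25 left).
With 13 machines the rate is 13/500, so the rest takes 22/25 ÷ 13/500 = 440/13 minutes.
Total = 6 + 440/13 = 518/13 minutes.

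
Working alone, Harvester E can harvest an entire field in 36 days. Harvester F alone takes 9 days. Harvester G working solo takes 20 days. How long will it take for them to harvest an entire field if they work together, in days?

90/17 days

Combined rate: 1/36 + 1/9 + 1/20 = (5 + 20 + 9)/180 = 34/180 = 17/90 per day.
Time = 1 ÷ (17/90) = 90/17 days.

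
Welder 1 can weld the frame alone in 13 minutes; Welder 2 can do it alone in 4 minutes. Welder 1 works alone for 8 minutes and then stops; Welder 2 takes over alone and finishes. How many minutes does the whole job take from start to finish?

In 8 minutes Welder 1 does 8/13 of the job, leaving 5/13.
Welder 2 works at 1/4 per minute, so finishing takes 5/13 ÷ 1/4 = 20/13 minutes.
Total time = 8 + 20/13 = 124/13 minutes.

124/13 minutes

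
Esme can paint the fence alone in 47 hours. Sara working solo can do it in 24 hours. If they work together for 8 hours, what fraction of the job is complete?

71/141

Combined rate: 1/47 + 1/24 = (24 + 47)/1128 = 71/1128 per hour.
In 8 hours they complete 8·71/1128 = 71/141 of the job.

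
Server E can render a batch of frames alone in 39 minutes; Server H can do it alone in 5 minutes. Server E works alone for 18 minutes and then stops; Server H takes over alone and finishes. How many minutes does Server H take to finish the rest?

35/13 minutes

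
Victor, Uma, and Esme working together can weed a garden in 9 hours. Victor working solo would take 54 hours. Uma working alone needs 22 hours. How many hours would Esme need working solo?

297/14 hours

Combined rate is 1/9 per hour.
Known contribution: 1/54 + 1/22 = (11 + 27)/594 = 38/594 = 19/297 per hour.
So Esme's rate is 1/9 − 19/297 = 14/297, meaning 297/14 hours alone.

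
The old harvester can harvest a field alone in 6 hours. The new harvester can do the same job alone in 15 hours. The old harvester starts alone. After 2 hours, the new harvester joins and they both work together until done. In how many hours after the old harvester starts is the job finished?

34/7 hours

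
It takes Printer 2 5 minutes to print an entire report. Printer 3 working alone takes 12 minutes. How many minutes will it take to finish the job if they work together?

With two workers the combined time is the product over the sum: 5·12/(5+12) = 60/17 minutes.

60/17 minutes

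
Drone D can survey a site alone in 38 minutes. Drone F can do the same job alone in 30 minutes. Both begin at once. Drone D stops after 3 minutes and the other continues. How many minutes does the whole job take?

In the first 3 minutes the combined rate is 17/285, so 17/95 of the job is done, leaving 78/95.
After drone D leaves the rate is 1/30 per minute; the remaining 78/95 takes 468/19 minutes.
Total = 3 + 468/19 = 525/19 minutes.

525/19 minutes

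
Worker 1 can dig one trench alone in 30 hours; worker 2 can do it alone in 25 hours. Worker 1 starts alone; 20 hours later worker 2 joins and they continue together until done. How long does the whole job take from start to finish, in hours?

In 20 hours worker 1 does 20/30 = 2/3 of the job, leaving 1/3.
Worker 1 and worker 2 together work at 11/150 per hour, so finishing takes 1/3 ÷ 11/150 = 50/11 hours.
Total time = 20 + 50/11 = 270/11 hours.

270/11 hours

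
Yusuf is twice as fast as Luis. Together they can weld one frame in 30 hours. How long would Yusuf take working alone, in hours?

Let Luis's rate be r; then Yusuf's rate is 2r, so together (2 + 1)r = 3r = 1/30.
Thus r = 1/90 per hour.
Luis alone: 90 hours; Yusuf alone: 45 hours.

45 hours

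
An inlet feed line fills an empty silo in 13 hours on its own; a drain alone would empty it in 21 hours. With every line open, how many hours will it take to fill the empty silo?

Net rate = 1/13 − 1/21 = (21 − 13)/273 = 8/273 per hour.
Filling time = 1 ÷ (8/273) = 273/8 hours.

273/8 hours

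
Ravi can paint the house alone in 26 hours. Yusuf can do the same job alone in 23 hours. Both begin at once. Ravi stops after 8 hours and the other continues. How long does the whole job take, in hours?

In the first 8 hours the combined rate is 49/598, so 196/299 of the job is done, leaving 103/299.
After Ravi leaves the rate is 1/23 per hour; the remaining 103/299 takes 103/13 hours.
Total = 8 + 103/13 = 207/13 hours.

207/13 hours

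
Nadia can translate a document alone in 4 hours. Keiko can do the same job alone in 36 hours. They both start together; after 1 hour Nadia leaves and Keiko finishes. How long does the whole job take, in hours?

27 hours

In the first 1 hour the combined rate is 5/18, so 5/18 of the job is done, leaving 13/18.
After Nadia leaves the rate is 1/36 per hour; the remaining 13/18 takes 26 hours.
Total = 1 + 26 = 27 hours.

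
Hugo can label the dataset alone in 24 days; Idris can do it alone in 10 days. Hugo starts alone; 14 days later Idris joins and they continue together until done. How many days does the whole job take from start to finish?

In 14 days Hugo does 14/24 = 7/12 of the job, leaving 5/12.
Hugo and Idris together work at 17/120 per day, so finishing takes 5/12 ÷ 17/120 = 50/17 days.
Total time = 14 + 50/17 = 288/17 days.

288/17 days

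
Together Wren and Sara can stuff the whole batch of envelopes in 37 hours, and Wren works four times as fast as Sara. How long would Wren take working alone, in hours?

185/4 hours

Let Sara's rate be r; then Wren's rate is 4r, so together (4 + 1)r = 5r = 1/37.
Thus r = 1/185 per hour.
Sara alone: 185 hours; Wren alone: 185/4 hours.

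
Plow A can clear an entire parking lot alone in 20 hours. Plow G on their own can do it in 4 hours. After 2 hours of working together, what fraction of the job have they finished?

Combined rate: 1/20 + 1/4 = (1 + 5)/20 = 6/20 = 3/10 per hour.
In 2 hours they complete 2·3/10 = 3/5 of the job.

3/5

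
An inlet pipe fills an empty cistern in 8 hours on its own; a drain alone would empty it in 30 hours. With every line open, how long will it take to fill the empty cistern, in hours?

120/11 hours

Net rate = 1/8 − 1/30 = (15 − 4)/120 = 11/120 per hour.
Filling time = 1 ÷ (11/120) = 120/11 hours.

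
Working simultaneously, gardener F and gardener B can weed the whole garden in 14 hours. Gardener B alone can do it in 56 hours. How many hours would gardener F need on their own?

Combined rate is 1/14 per hour.
Known contribution: 1/56 per hour.
So gardener F's rate is 1/14 − 1/56 = 3/56, meaning 56/3 hours alone.

56/3 hours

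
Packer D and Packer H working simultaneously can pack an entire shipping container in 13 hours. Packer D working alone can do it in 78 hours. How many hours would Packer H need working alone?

78/5 hours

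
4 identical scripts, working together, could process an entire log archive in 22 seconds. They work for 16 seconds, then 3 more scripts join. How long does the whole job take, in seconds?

One script does 1/88 of the job per second.
After 16 seconds with 4 scripts, 8/11 is done (3/11 left).
With 7 scripts the rate is 7/88, so the rest takes 3/11 ÷ 7/88 = 24/7 seconds.
Total = 16 + 24/7 = 136/7 seconds.

136/7 seconds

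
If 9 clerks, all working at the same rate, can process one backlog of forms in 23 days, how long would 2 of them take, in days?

Total work is 9·23 = 207 clerk-days.
With 2 clerks: 207/2 days.

207/2 days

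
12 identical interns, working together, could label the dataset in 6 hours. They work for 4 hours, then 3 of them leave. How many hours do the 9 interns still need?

One intern does 1/72 of the job per hour.
After 4 hours with 12 interns, 2/3 is done (1/3 left).
With 9 interns the rate is 9/72 = 1/8, so the rest takes 1/3 ÷ 1/8 = 8/3 hours.

8/3 hours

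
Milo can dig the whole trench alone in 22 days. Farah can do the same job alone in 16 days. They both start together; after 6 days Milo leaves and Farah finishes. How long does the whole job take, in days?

In the first 6 days the combined rate is 19/176, so 57/88 of the job is done, leaving 31/88.
After Milo leaves the rate is 1/16 per day; the remaining 31/88 takes 62/11 days.
Total = 6 + 62/11 = 128/11 days.

128/11 days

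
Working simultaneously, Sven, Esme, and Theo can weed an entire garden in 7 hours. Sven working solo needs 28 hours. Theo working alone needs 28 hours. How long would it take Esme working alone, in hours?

Combined rate is 1/7 per hour.
Known contribution: 1/28 + 1/28 = (1 + 1)/28 = 2/28 = 1/14 per hour.
So Esme's rate is 1/7 − 1/14 = 1/14, meaning 14 hours alone.

14 hours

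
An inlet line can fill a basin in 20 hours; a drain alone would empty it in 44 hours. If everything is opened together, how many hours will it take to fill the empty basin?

110/3 hours

Net rate = 1/20 − 1/44 = (11 − 5)/220 = 6/220 = 3/110 per hour.
Filling time = 1 ÷ (3/110) = 110/3 hours.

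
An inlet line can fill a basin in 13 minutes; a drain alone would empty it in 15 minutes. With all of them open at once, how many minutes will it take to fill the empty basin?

195/2 minutes

Net rate = 1/13 − 1/15 = (15 − 13)/195 = 2/195 per minute.
Filling time = 1 ÷ (2/195) = 195/2 minutes.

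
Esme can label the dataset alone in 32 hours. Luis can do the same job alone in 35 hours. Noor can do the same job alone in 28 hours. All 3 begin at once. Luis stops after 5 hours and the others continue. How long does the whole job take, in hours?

64/5 hours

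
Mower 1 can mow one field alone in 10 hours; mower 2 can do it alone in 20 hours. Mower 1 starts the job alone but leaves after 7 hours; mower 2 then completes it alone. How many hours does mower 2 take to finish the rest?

6 hours

In 7 hours mower 1 does 7/10 of the job, leaving 3/10.
Mower 2 works at 1/20 per hour, so finishing takes 3/10 ÷ 1/20 = 6 hours.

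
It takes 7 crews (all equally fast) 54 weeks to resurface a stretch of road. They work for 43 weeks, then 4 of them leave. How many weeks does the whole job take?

206/3 weeks

One crew does 1/378 of the job per week.
After 43 weeks with 7 crews, 43/54 is done (11/54 left).
With 3 crews the rate is 3/378 = 1/126, so the rest takes 11/54 ÷ 1/126 = 77/3 weeks.
Total = 43 + 77/3 = 206/3 weeks.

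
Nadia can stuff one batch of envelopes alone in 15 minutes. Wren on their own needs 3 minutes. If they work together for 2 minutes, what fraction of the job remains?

1/5

Combined rate: 1/15 + 1/3 = (1 + 5)/15 = 6/15 = 2/5 per minute.
In 2 minutes they complete 2·2/5 = 4/5 of the job.
So 1/5 remains.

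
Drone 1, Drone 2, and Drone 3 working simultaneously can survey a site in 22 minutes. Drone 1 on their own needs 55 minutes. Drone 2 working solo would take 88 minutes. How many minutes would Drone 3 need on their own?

Combined rate is 1/22 per minute.
Known contribution: 1/55 + 1/88 = (8 + 5)/440 = 13/440 per minute.
So Drone 3's rate is 1/22 − 13/440 = 7/440, meaning 440/7 minutes alone.

440/7 minutes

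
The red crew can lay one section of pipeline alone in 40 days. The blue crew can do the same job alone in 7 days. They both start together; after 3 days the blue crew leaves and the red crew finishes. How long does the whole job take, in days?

In the first 3 days the combined rate is 47/280, so 141/280 of the job is done, leaving 139/280.
After the blue crew leaves the rate is 1/40 per day; the remaining 139/280 takes 139/7 days.
Total = 3 + 139/7 = 160/7 days.

160/7 days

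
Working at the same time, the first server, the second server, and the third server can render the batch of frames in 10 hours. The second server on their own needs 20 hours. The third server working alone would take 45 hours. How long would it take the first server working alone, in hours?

36 hours

Combined rate is 1/10 per hour.
Known contribution: 1/20 + 1/45 = (9 + 4)/180 = 13/180 per hour.
So the first server's rate is 1/10 − 13/180 = 1/36, meaning 36 hours alone.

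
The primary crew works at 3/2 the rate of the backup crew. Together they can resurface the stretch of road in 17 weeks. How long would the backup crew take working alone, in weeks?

Let the backup crew's rate be r; then the primary crew's rate is (3/2)r, so together (3/2 + 1)r = (5/2)r = 1/17.
Thus r = 2/85 per week.
The backup crew alone: 85/2 weeks; the primary crew alone: 85/3 weeks.

85/2 weeks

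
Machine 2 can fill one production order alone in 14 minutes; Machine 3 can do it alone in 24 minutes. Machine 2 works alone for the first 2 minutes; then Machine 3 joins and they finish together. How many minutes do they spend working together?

144/19 minutes

In 2 minutes Machine 2 does 2/14 = 1/7 of the job, leaving 6/7.
Machine 2 and Machine 3 together work at 19/168 per minute, so finishing takes 6/7 ÷ 19/168 = 144/19 minutes.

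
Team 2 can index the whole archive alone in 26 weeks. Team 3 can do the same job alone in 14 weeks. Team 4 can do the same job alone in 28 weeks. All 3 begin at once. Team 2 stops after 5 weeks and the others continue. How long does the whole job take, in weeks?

In the first 5 weeks the combined rate is 53/364, so 265/364 of the job is done, leaving 99/364.
After Team 2 leaves the rate is 3/28 per week; the remaining 99/364 takes 33/13 weeks.
Total = 5 + 33/13 = 98/13 weeks.

98/13 weeks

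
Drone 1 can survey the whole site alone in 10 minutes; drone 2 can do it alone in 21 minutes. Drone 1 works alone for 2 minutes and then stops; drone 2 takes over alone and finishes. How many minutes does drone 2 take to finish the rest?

84/5 minutes

In 2 minutes drone 1 does 2/10 = 1/5 of the job, leaving 4/5.
Drone 2 works at 1/21 per minute, so finishing takes 4/5 ÷ 1/21 = 84/5 minutes.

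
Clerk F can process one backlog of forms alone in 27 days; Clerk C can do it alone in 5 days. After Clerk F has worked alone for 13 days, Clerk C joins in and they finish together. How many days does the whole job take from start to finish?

243/16 days

In 13 days Clerk F does 13/27 of the job, leaving 14/27.
Clerk F and Clerk C together work at 32/135 per day, so finishing takes 14/27 ÷ 32/135 = 35/16 days.
Total time = 13 + 35/16 = 243/16 days.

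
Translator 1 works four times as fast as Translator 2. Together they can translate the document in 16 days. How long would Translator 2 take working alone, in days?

Let Translator 2's rate be r; then Translator 1's rate is 4r, so together (4 + 1)r = 5r = 1/16.
Thus r = 1/80 per day.
Translator 2 alone: 80 days; Translator 1 alone: 20 days.

80 days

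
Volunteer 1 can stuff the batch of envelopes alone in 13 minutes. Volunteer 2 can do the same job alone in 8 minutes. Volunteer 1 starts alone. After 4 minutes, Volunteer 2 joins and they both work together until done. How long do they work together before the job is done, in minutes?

24/7 minutes

In the first 4 minutes Volunteer 1 alone does 4/13 of the job, leaving 9/13.
Once everyone is working, combined rate: 1/13 + 1/8 = (8 + 13)/104 = 21/104 per minute.
Remaining 9/13 at 21/104 per minute takes 24/7 minutes.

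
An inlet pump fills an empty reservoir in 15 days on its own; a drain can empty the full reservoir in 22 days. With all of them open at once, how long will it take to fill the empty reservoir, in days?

330/7 days

Net rate = 1/15 − 1/22 = (22 − 15)/330 = 7/330 per day.
Filling time = 1 ÷ (7/330) = 330/7 days.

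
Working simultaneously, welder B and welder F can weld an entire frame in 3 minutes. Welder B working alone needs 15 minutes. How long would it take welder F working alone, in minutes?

Combined rate is 1/3 per minute.
Known contribution: 1/15 per minute.
So welder F's rate is 1/3 − 1/15 = 4/15, meaning 15/4 minutes alone.

15/4 minutes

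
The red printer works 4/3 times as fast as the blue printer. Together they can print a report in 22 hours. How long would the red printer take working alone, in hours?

Let the blue printer's rate be r; then the red printer's rate is (4/3)r, so together (4/3 + 1)r = (7/3)r = 1/22.
Thus r = 3/154 per hour.
The blue printer alone: 154/3 hours; the red printer alone: 77/2 hours.

77/2 hours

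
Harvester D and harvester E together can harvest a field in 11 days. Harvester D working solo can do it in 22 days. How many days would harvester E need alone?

Combined rate is 1/11 per day.
Known contribution: 1/22 per day.
So harvester E's rate is 1/11 − 1/22 = 1/22, meaning 22 days alone.

22 days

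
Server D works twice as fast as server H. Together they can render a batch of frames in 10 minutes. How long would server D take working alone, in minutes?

Let server H's rate be r; then server D's rate is 2r, so together (2 + 1)r = 3r = 1/10.
Thus r = 1/30 per minute.
Server H alone: 30 minutes; server D alone: 15 minutes.

15 minutes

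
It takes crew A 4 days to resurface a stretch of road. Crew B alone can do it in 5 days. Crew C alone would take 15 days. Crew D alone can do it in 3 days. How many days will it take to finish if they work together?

Combined rate: 1/4 + 1/5 + 1/15 + 1/3 = (15 + 12 + 4 + 20)/60 = 51/60 = 17/20 per day.
Time = 1 ÷ (17/20) = 20/17 days.

20/17 days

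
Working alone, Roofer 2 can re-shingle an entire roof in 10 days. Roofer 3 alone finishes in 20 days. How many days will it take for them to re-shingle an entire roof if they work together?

Combined rate: 1/10 + 1/20 = (2 + 1)/20 = 3/20 per day.
Time = 1 ÷ (3/20) = 20/3 days.

20/3 days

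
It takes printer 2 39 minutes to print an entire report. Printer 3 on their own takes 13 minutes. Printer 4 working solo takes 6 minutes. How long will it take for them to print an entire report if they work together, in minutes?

Combined rate: 1/39 + 1/13 + 1/6 = (2 + 6 + 13)/78 = 21/78 = 7/26 per minute.
Time = 1 ÷ (7/26) = 26/7 minutes.

26/7 minutes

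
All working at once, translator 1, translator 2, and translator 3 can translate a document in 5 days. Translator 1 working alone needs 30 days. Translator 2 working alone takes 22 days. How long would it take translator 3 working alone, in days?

33/4 days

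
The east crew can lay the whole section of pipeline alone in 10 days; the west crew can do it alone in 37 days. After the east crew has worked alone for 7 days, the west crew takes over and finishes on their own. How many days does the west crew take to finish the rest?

111/10 days

In 7 days the east crew does 7/10 of the job, leaving 3/10.
The west crew works at 1/37 per day, so finishing takes 3/10 ÷ 1/37 = 111/10 days.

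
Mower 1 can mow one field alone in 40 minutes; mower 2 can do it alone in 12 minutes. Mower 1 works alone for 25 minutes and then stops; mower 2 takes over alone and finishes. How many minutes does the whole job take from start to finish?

59/2 minutes

In 25 minutes mower 1 does 25/40 = 5/8 of the job, leaving 3/8.
Mower 2 works at 1/12 per minute, so finishing takes 3/8 ÷ 1/12 = 9/2 minutes.
Total time = 25 + 9/2 = 59/2 minutes.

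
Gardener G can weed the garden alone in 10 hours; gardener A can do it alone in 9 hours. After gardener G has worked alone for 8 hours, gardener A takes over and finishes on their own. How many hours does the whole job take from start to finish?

49/5 hours

In 8 hours gardener G does 8/10 = 4/5 of the job, leaving 1/5.
Gardener A works at 1/9 per hour, so finishing takes 1/5 ÷ 1/9 = 9/5 hours.
Total time = 8 + 9/5 = 49/5 hours.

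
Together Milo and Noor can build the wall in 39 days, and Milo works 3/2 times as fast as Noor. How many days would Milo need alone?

65 days

Let Noor's rate be r; then Milo's rate is (3/2)r, so together (3/2 + 1)r = (5/2)r = 1/39.
Thus r = 2/195 per day.
Noor alone: 195/2 days; Milo alone: 65 days.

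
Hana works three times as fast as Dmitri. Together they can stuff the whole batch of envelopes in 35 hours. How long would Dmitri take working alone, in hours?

140 hours

Let Dmitri's rate be r; then Hana's rate is 3r, so together (3 + 1)r = 4r = 1/35.
Thus r = 1/140 per hour.
Dmitri alone: 140 hours; Hana alone: 140/3 hours.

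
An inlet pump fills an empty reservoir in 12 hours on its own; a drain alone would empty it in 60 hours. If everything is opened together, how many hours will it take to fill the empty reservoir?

Net rate = 1/12 − 1/60 = (5 − 1)/60 = 4/60 = 1/15 per hour.
Filling time = 1 ÷ (1/15) = 15 hours.

15 hours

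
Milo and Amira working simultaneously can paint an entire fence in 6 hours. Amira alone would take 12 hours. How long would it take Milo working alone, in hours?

12 hours

Combined rate is 1/6 per hour.
Known contribution: 1/12 per hour.
So Milo's rate is 1/6 − 1/12 = 1/12, meaning 12 hours alone.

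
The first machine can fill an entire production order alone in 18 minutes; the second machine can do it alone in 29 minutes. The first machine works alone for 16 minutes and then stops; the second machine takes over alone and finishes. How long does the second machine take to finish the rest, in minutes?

29/9 minutes

In 16 minutes the first machine does 16/18 = 8/9 of the job, leaving 1/9.
The second machine works at 1/29 per minute, so finishing takes 1/9 ÷ 1/29 = 29/9 minutes.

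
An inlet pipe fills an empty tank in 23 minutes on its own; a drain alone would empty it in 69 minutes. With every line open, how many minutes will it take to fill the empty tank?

Net rate = 1/23 − 1/69 = (3 − 1)/69 = 2/69 per minute.
Filling time = 1 ÷ (2/69) = 69/2 minutes.

69/2 minutes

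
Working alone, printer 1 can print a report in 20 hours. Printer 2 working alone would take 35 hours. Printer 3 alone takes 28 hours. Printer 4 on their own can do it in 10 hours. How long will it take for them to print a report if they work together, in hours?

14/3 hours

Combined rate: 1/20 + 1/35 + 1/28 + 1/10 = (7 + 4 + 5 + 14)/140 = 30/140 = 3/14 per hour.
Time = 1 ÷ (3/14) = 14/3 hours.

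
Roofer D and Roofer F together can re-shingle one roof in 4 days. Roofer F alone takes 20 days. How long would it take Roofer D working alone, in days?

5 days

Combined rate is 1/4 per day.
Known contribution: 1/20 per day.
So Roofer D's rate is 1/4 − 1/20 = 1/5, meaning 5 days alone.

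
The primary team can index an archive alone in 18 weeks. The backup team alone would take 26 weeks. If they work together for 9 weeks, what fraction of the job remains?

2/13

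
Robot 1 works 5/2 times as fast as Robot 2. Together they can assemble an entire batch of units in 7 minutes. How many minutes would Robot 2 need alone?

Let Robot 2's rate be r; then Robot 1's rate is (5/2)r, so together (5/2 + 1)r = (7/2)r = 1/7.
Thus r = 2/49 per minute.
Robot 2 alone: 49/2 minutes; Robot 1 alone: 49/5 minutes.

49/2 minutes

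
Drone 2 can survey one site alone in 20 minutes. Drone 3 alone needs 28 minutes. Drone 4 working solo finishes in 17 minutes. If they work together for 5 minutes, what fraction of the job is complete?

86/119

Combined rate: 1/20 + 1/28 + 1/17 = (119 + 85 + 140)/2380 = 344/2380 = 86/595 per minute.
In 5 minutes they complete 5·86/595 = 86/119 of the job.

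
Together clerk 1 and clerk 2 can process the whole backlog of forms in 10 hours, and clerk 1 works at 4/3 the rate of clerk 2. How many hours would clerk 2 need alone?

Let clerk 2's rate be r; then clerk 1's rate is (4/3)r, so together (4/3 + 1)r = (7/3)r = 1/10.
Thus r = 3/70 per hour.
Clerk 2 alone: 70/3 hours; clerk 1 alone: 35/2 hours.

70/3 hours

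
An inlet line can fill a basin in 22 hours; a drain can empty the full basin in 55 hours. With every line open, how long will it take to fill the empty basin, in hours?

Net rate = 1/22 − 1/55 = (5 − 2)/110 = 3/110 per hour.
Filling time = 1 ÷ (3/110) = 110/3 hours.

110/3 hours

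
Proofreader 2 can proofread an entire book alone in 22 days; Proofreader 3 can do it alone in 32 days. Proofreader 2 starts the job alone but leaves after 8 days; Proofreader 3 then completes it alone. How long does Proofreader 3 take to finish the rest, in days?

224/11 days

In 8 days Proofreader 2 does 8/22 = 4/11 of the job, leaving 7/11.
Proofreader 3 works at 1/32 per day, so finishing takes 7/11 ÷ 1/32 = 224/11 days.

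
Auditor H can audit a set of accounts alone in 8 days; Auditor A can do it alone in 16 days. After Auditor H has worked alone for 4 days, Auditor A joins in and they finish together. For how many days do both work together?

In 4 days Auditor H does 4/8 = 1/2 of the job, leaving 1/2.
Auditor H and Auditor A together work at 3/16 per day, so finishing takes 1/2 ÷ 3/16 = 8/3 days.

8/3 days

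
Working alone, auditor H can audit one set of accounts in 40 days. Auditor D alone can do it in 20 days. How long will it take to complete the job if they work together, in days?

40/3 days

Combined rate: 1/40 + 1/20 = (1 + 2)/40 = 3/40 per day.
Time = 1 ÷ (3/40) = 40/3 days.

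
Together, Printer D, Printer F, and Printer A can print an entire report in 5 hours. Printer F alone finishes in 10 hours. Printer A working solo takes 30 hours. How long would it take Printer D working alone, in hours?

15 hours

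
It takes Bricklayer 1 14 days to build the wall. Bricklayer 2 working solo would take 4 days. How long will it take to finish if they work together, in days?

Combined rate: 1/14 + 1/4 = (2 + 7)/28 = 9/28 per day.
Time = 1 ÷ (9/28) = 28/9 days.

28/9 days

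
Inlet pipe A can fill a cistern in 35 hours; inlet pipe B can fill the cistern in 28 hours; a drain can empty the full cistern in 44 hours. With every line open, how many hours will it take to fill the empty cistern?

Net rate = 1/35 + 1/28 − 1/44 = (44 + 55 − 35)/1540 = 64/1540 = 16/385 per hour.
Filling time = 1 ÷ (16/385) = 385/16 hours.

385/16 hours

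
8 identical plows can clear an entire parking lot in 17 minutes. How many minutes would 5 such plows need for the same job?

Total work is 8·17 = 136 plow-minutes.
With 5 plows: 136/5 minutes.

136/5 minutes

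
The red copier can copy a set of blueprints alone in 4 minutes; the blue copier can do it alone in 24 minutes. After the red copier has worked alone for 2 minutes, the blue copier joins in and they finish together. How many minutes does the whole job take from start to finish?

26/7 minutes

In 2 minutes the red copier does 2/4 = 1/2 of the job, leaving 1/2.
The red copier and the blue copier together work at 7/24 per minute, so finishing takes 1/2 ÷ 7/24 = 12/7 minutes.
Total time = 2 + 12/7 = 26/7 minutes.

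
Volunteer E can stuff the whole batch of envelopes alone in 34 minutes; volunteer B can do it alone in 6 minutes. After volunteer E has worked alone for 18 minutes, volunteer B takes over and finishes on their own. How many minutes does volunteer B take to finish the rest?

48/17 minutes

In 18 minutes volunteer E does 18/34 = 9/17 of the job, leaving 8/17.
Volunteer B works at 1/6 per minute, so finishing takes 8/17 ÷ 1/6 = 48/17 minutes.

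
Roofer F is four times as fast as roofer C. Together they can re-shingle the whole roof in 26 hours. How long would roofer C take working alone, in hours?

130 hours

Let roofer C's rate be r; then roofer F's rate is 4r, so together (4 + 1)r = 5r = 1/26.
Thus r = 1/130 per hour.
Roofer C alone: 130 hours; roofer F alone: 65/2 hours.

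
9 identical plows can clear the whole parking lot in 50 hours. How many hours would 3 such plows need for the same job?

Total work is 9·50 = 450 plow-hours.
With 3 plows: 450/3 = 150 hours.

150 hours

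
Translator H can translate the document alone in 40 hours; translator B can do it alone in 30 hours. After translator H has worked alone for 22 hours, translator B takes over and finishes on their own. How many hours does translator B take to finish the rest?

In 22 hours translator H does 22/40 = 11/20 of the job, leaving 9/20.
Translator B works at 1/30 per hour, so finishing takes 9/20 ÷ 1/30 = 27/2 hours.

27/2 hours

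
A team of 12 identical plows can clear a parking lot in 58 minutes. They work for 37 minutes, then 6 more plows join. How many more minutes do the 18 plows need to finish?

One plow does 1/696 of the job per minute.
After 37 minutes with 12 plows, 37/58 is done (21/58 left).
With 18 plows the rate is 18/696 = 3/116, so the rest takes 21/58 ÷ 3/116 = 14 minutes.

14 minutes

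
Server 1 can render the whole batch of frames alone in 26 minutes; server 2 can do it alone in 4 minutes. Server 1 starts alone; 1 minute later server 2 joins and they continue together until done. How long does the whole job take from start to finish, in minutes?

In 1 minute server 1 does 1/26 of the job, leaving 25/26.
Server 1 and server 2 together work at 15/52 per minute, so finishing takes 25/26 ÷ 15/52 = 10/3 minutes.
Total time = 1 + 10/3 = 13/3 minutes.

13/3 minutes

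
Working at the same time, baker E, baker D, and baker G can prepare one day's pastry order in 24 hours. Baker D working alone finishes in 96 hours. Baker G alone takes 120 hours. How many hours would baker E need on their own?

480/11 hours

Combined rate is 1/24 per hour.
Known contribution: 1/96 + 1/120 = (5 + 4)/480 = 9/480 = 3/160 per hour.
So baker E's rate is 1/24 − 3/160 = 11/480, meaning 480/11 hours alone.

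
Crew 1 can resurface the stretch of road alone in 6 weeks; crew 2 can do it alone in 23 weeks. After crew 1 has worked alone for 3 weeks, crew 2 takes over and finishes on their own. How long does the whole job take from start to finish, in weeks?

In 3 weeks crew 1 does 3/6 = 1/2 of the job, leaving 1/2.
Crew 2 works at 1/23 per week, so finishing takes 1/2 ÷ 1/23 = 23/2 weeks.
Total time = 3 + 23/2 = 29/2 weeks.

29/2 weeks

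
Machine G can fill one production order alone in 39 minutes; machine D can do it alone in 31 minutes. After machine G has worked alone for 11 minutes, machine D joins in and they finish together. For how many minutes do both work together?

In 11 minutes machine G does 11/39 of the job, leaving 28/39.
Machine G and machine D together work at 70/1209 per minute, so finishing takes 28/39 ÷ 70/1209 = 62/5 minutes.

62/5 minutes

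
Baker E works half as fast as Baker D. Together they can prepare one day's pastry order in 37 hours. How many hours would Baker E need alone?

Let Baker D's rate be r; then Baker E's rate is (1/2)r, so together (1/2 + 1)r = (3/2)r = 1/37.
Thus r = 2/111 per hour.
Baker D alone: 111/2 hours; Baker E alone: 111 hours.

111 hours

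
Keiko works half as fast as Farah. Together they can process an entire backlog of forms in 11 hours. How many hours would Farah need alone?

33/2 hours

Let Farah's rate be r; then Keiko's rate is (1/2)r, so together (1/2 + 1)r = (3/2)r = 1/11.
Thus r = 2/33 per hour.
Farah alone: 33/2 hours; Keiko alone: 33 hours.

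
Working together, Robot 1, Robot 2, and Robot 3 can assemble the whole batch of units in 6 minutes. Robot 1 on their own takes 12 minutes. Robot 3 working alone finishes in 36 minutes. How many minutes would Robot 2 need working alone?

18 minutes

Combined rate is 1/6 per minute.
Known contribution: 1/12 + 1/36 = (3 + 1)/36 = 4/36 = 1/9 per minute.
So Robot 2's rate is 1/6 − 1/9 = 1/18, meaning 18 minutes alone.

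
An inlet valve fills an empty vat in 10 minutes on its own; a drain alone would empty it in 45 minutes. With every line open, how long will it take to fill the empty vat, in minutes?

90/7 minutes

Net rate = 1/10 − 1/45 = (9 − 2)/90 = 7/90 per minute.
Filling time = 1 ÷ (7/90) = 90/7 minutes.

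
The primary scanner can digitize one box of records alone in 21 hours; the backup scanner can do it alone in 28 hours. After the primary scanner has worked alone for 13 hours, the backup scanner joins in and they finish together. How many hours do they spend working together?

In 13 hours the primary scanner does 13/21 of the job, leaving 8/21.
The primary scanner and the backup scanner together work at 1/12 per hour, so finishing takes 8/21 ÷ 1/12 = 32/7 hours.

32/7 hours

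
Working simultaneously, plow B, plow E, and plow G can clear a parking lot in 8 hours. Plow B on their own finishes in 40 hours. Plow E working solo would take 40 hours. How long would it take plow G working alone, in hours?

Combined rate is 1/8 per hour.
Known contribution: 1/40 + 1/40 = (1 + 1)/40 = 2/40 = 1/20 per hour.
So plow G's rate is 1/8 − 1/20 = 3/40, meaning 40/3 hours alone.

40/3 hours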